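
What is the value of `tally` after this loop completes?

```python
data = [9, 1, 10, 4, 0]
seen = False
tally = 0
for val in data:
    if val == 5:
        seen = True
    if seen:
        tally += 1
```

Count elements after first 5 in [9, 1, 10, 4, 0]
`tally` takes the values: 0

Answer: 0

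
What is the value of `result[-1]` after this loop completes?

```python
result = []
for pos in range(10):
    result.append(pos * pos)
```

Last element of squares 0 to 9
`result` takes the values: [] → [0] → [0, 1] → [0, 1, 4] → [0, 1, 4, 9] → [0, 1, 4, 9, 16] → [0, 1, 4, 9, 16, 25] → [0, 1, 4, 9, 16, 25, 36] → [0, 1, 4, 9, 16, 25, 36, 49] → [0, 1, 4, 9, 16, 25, 36, 49, 64] → [0, 1, 4, 9, 16, 25, 36, 49, 64, 81]
So `result[-1]` = 81

Answer: 81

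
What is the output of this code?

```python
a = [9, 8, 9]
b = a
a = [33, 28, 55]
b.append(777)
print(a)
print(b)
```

Key concept: rebinding vs mutation: a is rebound to a new list, b still points at the original.
Step by step:
`a = [9, 8, 9]` → a = [9, 8, 9]
`b = a` → b = [9, 8, 9] (same object as a)
`a = [33, 28, 55]` → a = [33, 28, 55]
`b.append(777)` → b = [9, 8, 9, 777]
`print(a)` → prints [33, 28, 55]
`print(b)` → prints [9, 8, 9, 777]

Answer:
[33, 28, 55]
[9, 8, 9, 777]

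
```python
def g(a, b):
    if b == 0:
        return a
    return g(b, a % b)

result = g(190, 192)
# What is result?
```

g(190, 192) -> g(192, 190) -> g(190, 2) -> g(2, 0) -> 2

Answer: 2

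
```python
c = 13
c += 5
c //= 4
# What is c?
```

Trace:
`c = 13` → c = 13
`c += 5` → c = 18
`c //= 4` → c = 4
So c = 4

Answer: 4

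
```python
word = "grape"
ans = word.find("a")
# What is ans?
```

Trace:
`word = "grape"` → word = 'grape'
`ans = word.find("a")` → ans = 2
So ans = 2

Answer: 2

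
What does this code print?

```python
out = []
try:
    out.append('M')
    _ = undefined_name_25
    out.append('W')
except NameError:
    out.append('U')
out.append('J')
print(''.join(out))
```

Execution trace: 'M' (try body) → 'U' (except NameError) → 'J' (after the try/except). Output: MUJ

Answer: MUJ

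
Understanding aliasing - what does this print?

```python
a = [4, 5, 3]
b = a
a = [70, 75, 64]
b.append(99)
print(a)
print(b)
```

Key concept: rebinding vs mutation: a is rebound to a new list, b still points at the original.
Step by step:
`a = [4, 5, 3]` → a = [4, 5, 3]
`b = a` → b = [4, 5, 3] (same object as a)
`a = [70, 75, 64]` → a = [70, 75, 64]
`b.append(99)` → b = [4, 5, 3, 99]
`print(a)` → prints [70, 75, 64]
`print(b)` → prints [4, 5, 3, 99]

Answer:
[70, 75, 64]
[4, 5, 3, 99]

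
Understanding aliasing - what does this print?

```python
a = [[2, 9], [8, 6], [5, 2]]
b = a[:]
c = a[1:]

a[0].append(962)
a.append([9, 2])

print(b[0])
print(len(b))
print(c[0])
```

Key concept: slice with nested mutation.
Step by step:
`a = [[2, 9], [8, 6], [5, 2]]` → a = [[2, 9], [8, 6], [5, 2]]
`b = a[:]` → b = [[2, 9], [8, 6], [5, 2]]
`c = a[1:]` → c = [[8, 6], [5, 2]]
`a[0].append(962)` → a = [[2, 9, 962], [8, 6], [5, 2]]; b = [[2, 9, 962], [8, 6], [5, 2]]
`a.append([9, 2])` → a = [[2, 9, 962], [8, 6], [5, 2], [9, 2]]
`print(b[0])` → prints [2, 9, 962]
`print(len(b))` → prints 3
`print(c[0])` → prints [8, 6]

Answer:
[2, 9, 962]
3
[8, 6]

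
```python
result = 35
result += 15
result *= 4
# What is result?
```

Trace:
`result = 35` → result = 35
`result += 15` → result = 50
`result *= 4` → result = 200
So result = 200

Answer: 200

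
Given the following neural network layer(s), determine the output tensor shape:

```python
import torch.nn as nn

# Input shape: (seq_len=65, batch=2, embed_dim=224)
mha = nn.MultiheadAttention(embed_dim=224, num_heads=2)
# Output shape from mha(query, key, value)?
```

Input: (65, 2, 224) -> Output: (65, 2, 224)

Answer: (65, 2, 224)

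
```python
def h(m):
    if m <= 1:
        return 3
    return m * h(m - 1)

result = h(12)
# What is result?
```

h(12) = 12 * 11 * 10 * 9 * 8 * 7 * 6 * 5 * 4 * 3 * 2 * 3 = 1437004800

Answer: 1437004800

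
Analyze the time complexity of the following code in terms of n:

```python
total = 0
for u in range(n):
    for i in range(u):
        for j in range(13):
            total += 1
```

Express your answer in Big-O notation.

Each loop level contributes: n × n × 1. Multiplying the contributions gives O(n^2).

Answer: O(n^2)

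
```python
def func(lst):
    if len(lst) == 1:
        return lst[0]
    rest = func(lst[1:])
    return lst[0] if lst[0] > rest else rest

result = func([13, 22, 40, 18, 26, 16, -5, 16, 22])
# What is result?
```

Recursive max over [13, 22, 40, 18, 26, 16, -5, 16, 22] = 40

Answer: 40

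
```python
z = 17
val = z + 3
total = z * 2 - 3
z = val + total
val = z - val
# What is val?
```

Trace:
`z = 17` → z = 17
`val = z + 3` → val = 20
`total = z * 2 - 3` → total = 31
`z = val + total` → z = 51
`val = z - val` → val = 31
So val = 31

Answer: 31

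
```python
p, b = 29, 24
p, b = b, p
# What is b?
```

Trace:
`p, b = 29, 24` → p = 29; b = 24
`p, b = b, p` → p = 24; b = 29
So b = 29

Answer: 29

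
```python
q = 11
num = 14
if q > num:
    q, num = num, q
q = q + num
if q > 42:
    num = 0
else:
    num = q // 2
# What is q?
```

Trace:
`q = 11` → q = 11
`num = 14` → num = 14
`if q > num: ...` → q > num is False → no variable changes
`q = q + num` → q = 25
`if q > 42: ...` → q > 42 is False, take else branch → num = 12
So q = 25

Answer: 25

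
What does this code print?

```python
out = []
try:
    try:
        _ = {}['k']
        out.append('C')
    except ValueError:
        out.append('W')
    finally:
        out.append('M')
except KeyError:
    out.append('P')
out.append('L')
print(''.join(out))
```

Execution trace: 'M' (inner finally) → 'P' (outer except KeyError) → 'L' (after the try/except). Output: MPL

Answer: MPL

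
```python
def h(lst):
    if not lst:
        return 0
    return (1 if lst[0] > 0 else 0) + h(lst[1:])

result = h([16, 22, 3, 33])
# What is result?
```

Count of positive elements in [16, 22, 3, 33] = 4

Answer: 4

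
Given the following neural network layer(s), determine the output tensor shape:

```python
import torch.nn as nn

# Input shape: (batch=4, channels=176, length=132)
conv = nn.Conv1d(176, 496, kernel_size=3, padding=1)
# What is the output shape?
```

Input: (4, 176, 132) -> Output: (4, 496, 132)

Answer: (4, 496, 132)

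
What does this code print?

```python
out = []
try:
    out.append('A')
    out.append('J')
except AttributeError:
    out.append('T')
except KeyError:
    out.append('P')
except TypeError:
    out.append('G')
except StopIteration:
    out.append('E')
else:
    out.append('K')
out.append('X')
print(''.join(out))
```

Execution trace: 'A' (try body) → 'J' (try body, no exception) → 'K' (else) → 'X' (after the try/except). Output: AJKX

Answer: AJKX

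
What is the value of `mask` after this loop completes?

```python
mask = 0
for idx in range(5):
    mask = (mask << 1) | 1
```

Build 5 consecutive 1-bits: 0b11111
`mask` takes the values: 0 → 1 → 3 → 7 → 15 → 31

Answer: 31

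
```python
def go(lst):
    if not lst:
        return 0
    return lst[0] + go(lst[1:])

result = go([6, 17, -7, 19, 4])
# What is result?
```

6 + 17 + (-7) + 19 + 4 + 0 = 39

Answer: 39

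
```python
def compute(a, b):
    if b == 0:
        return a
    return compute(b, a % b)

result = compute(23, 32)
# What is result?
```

compute(23, 32) -> compute(32, 23) -> compute(23, 9) -> compute(9, 5) -> compute(5, 4) -> compute(4, 1) -> compute(1, 0) -> 1

Answer: 1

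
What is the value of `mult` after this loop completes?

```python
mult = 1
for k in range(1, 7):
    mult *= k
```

6! = 720
`mult` takes the values: 1 → 2 → 6 → 24 → 120 → 720

Answer: 720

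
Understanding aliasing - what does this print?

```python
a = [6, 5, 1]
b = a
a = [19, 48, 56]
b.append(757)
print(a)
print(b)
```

Key concept: rebinding vs mutation: a is rebound to a new list, b still points at the original.
Step by step:
`a = [6, 5, 1]` → a = [6, 5, 1]
`b = a` → b = [6, 5, 1] (same object as a)
`a = [19, 48, 56]` → a = [19, 48, 56]
`b.append(757)` → b = [6, 5, 1, 757]
`print(a)` → prints [19, 48, 56]
`print(b)` → prints [6, 5, 1, 757]

Answer:
[19, 48, 56]
[6, 5, 1, 757]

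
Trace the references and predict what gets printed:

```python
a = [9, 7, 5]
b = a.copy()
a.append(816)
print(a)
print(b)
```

Key concept: list.copy() creates independent copy.
Step by step:
`a = [9, 7, 5]` → a = [9, 7, 5]
`b = a.copy()` → b = [9, 7, 5]
`a.append(816)` → a = [9, 7, 5, 816]
`print(a)` → prints [9, 7, 5, 816]
`print(b)` → prints [9, 7, 5]

Answer:
[9, 7, 5, 816]
[9, 7, 5]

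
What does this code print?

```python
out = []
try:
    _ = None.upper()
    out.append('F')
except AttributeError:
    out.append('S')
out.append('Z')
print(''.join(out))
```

Execution trace: 'S' (except AttributeError) → 'Z' (after the try/except). Output: SZ

Answer: SZ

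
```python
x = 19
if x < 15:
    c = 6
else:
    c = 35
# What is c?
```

Trace:
`x = 19` → x = 19
`if x < 15: ...` → x < 15 is False, take else branch → c = 35
So c = 35

Answer: 35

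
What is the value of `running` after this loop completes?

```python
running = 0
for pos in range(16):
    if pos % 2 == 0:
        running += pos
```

Sum of even numbers 0 to 15
`running` takes the values: 0 → 2 → 6 → 12 → 20 → 30 → 42 → 56

Answer: 56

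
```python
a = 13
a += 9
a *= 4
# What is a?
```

Trace:
`a = 13` → a = 13
`a += 9` → a = 22
`a *= 4` → a = 88
So a = 88

Answer: 88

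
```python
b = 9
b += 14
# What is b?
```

Trace:
`b = 9` → b = 9
`b += 14` → b = 23
So b = 23

Answer: 23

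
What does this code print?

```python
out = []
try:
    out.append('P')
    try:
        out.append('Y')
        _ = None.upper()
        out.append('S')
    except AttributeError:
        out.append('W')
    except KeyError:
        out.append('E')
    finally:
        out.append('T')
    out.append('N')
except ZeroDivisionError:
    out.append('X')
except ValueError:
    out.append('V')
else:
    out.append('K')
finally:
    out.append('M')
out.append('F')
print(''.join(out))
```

Execution trace: 'P' (try body) → 'Y' (inner try body) → 'W' (inner except AttributeError) → 'T' (inner finally) → 'N' (try body, no exception) → 'K' (else) → 'M' (finally) → 'F' (after the try/except). Output: PYWTNKMF

Answer: PYWTNKMF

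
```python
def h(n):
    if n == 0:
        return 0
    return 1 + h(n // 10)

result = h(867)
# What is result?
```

Count of digits of 867: 3

Answer: 3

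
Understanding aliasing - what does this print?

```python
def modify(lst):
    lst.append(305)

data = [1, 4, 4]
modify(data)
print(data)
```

Key concept: function modifies passed list.
Step by step:
`data = [1, 4, 4]` → data = [1, 4, 4]
`modify(data)` → data = [1, 4, 4, 305]
`print(data)` → prints [1, 4, 4, 305]

Answer: [1, 4, 4, 305]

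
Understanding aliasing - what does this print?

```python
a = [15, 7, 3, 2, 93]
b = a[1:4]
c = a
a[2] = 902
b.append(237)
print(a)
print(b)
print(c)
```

Key concept: slice vs alias.
Step by step:
`a = [15, 7, 3, 2, 93]` → a = [15, 7, 3, 2, 93]
`b = a[1:4]` → b = [7, 3, 2]
`c = a` → c = [15, 7, 3, 2, 93] (same object as a)
`a[2] = 902` → a = [15, 7, 902, 2, 93] (same object as c); c = [15, 7, 902, 2, 93] (same object as a)
`b.append(237)` → b = [7, 3, 2, 237]
`print(a)` → prints [15, 7, 902, 2, 93]
`print(b)` → prints [7, 3, 2, 237]
`print(c)` → prints [15, 7, 902, 2, 93]

Answer:
[15, 7, 902, 2, 93]
[7, 3, 2, 237]
[15, 7, 902, 2, 93]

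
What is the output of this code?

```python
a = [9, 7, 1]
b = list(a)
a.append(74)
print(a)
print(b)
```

Key concept: list() constructor creates copy.
Step by step:
`a = [9, 7, 1]` → a = [9, 7, 1]
`b = list(a)` → b = [9, 7, 1]
`a.append(74)` → a = [9, 7, 1, 74]
`print(a)` → prints [9, 7, 1, 74]
`print(b)` → prints [9, 7, 1]

Answer:
[9, 7, 1, 74]
[9, 7, 1]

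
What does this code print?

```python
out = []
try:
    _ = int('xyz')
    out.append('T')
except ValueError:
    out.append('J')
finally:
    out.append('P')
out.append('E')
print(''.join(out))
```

Execution trace: 'J' (except ValueError) → 'P' (finally) → 'E' (after the try/except). Output: JPE

Answer: JPE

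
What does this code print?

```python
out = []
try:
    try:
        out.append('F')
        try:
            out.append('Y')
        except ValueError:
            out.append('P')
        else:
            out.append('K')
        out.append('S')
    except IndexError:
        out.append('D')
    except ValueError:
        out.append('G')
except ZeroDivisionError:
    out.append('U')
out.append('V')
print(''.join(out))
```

Execution trace: 'F' (try body) → 'Y' (inner try body, no exception) → 'K' (inner else) → 'S' (try body, no exception) → 'V' (after the try/except). Output: FYKSV

Answer: FYKSV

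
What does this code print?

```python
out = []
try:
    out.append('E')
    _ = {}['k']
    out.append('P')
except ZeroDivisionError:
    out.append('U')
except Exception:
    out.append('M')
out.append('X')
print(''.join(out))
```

Execution trace: 'E' (try body) → 'M' (except Exception) → 'X' (after the try/except). Output: EMX

Answer: EMX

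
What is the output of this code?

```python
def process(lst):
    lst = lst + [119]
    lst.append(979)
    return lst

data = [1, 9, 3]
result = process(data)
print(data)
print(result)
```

Key concept: rebinding parameter vs mutation.
Step by step:
`data = [1, 9, 3]` → data = [1, 9, 3]
`result = process(data)` → result = [1, 9, 3, 119, 979]
`print(data)` → prints [1, 9, 3]
`print(result)` → prints [1, 9, 3, 119, 979]

Answer:
[1, 9, 3]
[1, 9, 3, 119, 979]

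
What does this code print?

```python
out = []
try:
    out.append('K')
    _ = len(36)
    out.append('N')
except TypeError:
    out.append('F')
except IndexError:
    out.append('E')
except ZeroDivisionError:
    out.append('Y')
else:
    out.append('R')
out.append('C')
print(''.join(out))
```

Execution trace: 'K' (try body) → 'F' (except TypeError) → 'C' (after the try/except). Output: KFC

Answer: KFC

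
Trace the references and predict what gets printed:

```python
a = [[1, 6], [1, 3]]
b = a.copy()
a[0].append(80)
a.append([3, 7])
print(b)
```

Key concept: shallow copy with nested lists.
Step by step:
`a = [[1, 6], [1, 3]]` → a = [[1, 6], [1, 3]]
`b = a.copy()` → b = [[1, 6], [1, 3]]
`a[0].append(80)` → a = [[1, 6, 80], [1, 3]]; b = [[1, 6, 80], [1, 3]]
`a.append([3, 7])` → a = [[1, 6, 80], [1, 3], [3, 7]]
`print(b)` → prints [[1, 6, 80], [1, 3]]

Answer: [[1, 6, 80], [1, 3]]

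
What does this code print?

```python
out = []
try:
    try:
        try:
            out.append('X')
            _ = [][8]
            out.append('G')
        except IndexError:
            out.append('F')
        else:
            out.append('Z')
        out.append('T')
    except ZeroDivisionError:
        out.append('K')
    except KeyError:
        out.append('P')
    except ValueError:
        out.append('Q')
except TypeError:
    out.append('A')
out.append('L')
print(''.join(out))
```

Execution trace: 'X' (inner try body) → 'F' (inner except IndexError) → 'T' (try body, no exception) → 'L' (after the try/except). Output: XFTL

Answer: XFTL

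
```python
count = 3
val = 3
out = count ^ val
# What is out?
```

Trace:
`count = 3` → count = 3
`val = 3` → val = 3
`out = count ^ val` → out = 0
So out = 0

Answer: 0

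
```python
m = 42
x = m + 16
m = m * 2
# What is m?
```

Trace:
`m = 42` → m = 42
`x = m + 16` → x = 58
`m = m * 2` → m = 84
So m = 84

Answer: 84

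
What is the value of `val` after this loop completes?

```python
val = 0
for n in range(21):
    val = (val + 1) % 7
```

Increment mod 7, 21 times = 0
`val` takes the values: 0 → 1 → 2 → 3 → 4 → 5 → 6 → 0 → 1 → 2 → 3 → 4 → 5 → 6 → 0 → 1 → 2 → 3 → 4 → 5 → 6 → 0

Answer: 0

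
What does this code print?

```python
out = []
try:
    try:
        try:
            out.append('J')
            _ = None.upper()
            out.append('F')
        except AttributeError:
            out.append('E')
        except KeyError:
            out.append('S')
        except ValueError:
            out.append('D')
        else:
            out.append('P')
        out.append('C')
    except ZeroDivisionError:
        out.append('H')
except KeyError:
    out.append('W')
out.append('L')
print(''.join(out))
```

Execution trace: 'J' (inner try body) → 'E' (inner except AttributeError) → 'C' (try body, no exception) → 'L' (after the try/except). Output: JECL

Answer: JECL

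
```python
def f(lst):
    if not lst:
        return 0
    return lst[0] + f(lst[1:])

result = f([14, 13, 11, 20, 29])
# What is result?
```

14 + 13 + 11 + 20 + 29 + 0 = 87

Answer: 87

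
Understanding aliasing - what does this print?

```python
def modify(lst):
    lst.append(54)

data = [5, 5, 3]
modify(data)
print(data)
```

Key concept: function modifies passed list.
Step by step:
`data = [5, 5, 3]` → data = [5, 5, 3]
`modify(data)` → data = [5, 5, 3, 54]
`print(data)` → prints [5, 5, 3, 54]

Answer: [5, 5, 3, 54]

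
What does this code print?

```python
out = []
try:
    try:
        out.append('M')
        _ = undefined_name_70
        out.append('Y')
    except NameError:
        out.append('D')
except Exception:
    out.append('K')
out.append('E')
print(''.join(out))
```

Execution trace: 'M' (inner try body) → 'D' (inner except NameError) → 'E' (after the try/except). Output: MDE

Answer: MDE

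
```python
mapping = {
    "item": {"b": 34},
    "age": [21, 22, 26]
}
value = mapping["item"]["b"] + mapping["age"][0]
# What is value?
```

Trace:
`mapping = { ...` → mapping = {'item': {'b': 34}, 'age': [21, 22, 26]}
`value = mapping["item"]["b"] + mapping["age"][0]` → value = 55
So value = 55

Answer: 55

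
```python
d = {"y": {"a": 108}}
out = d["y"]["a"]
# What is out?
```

Trace:
`d = {"y": {"a": 108}}` → d = {'y': {'a': 108}}
`out = d["y"]["a"]` → out = 108
So out = 108

Answer: 108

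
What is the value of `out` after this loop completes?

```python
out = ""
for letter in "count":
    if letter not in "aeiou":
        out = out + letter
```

Remove vowels from 'count'
`out` takes the values: "" → "c" → "cn" → "cnt"

Answer: "cnt"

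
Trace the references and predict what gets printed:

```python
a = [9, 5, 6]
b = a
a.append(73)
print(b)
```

Key concept: basic list aliasing.
Step by step:
`a = [9, 5, 6]` → a = [9, 5, 6]
`b = a` → b = [9, 5, 6] (same object as a)
`a.append(73)` → a = [9, 5, 6, 73] (same object as b); b = [9, 5, 6, 73] (same object as a)
`print(b)` → prints [9, 5, 6, 73]

Answer: [9, 5, 6, 73]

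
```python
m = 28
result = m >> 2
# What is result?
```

Trace:
`m = 28` → m = 28
`result = m >> 2` → result = 7
So result = 7

Answer: 7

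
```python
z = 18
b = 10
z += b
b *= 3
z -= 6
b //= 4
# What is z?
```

Trace:
`z = 18` → z = 18
`b = 10` → b = 10
`z += b` → z = 28
`b *= 3` → b = 30
`z -= 6` → z = 22
`b //= 4` → b = 7
So z = 22

Answer: 22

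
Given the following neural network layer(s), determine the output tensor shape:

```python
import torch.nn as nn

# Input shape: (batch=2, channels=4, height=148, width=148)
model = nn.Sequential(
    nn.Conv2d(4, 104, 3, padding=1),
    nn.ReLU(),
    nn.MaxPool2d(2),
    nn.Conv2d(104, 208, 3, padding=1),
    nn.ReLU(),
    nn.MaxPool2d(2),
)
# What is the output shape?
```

Input: (2, 4, 148, 148) -> after first Conv2d: (2, 104, 148, 148) -> after first MaxPool2d: (2, 104, 74, 74) -> after second Conv2d: (2, 208, 74, 74) -> Output: (2, 208, 37, 37)

Answer: (2, 208, 37, 37)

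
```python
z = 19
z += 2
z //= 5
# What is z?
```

Trace:
`z = 19` → z = 19
`z += 2` → z = 21
`z //= 5` → z = 4
So z = 4

Answer: 4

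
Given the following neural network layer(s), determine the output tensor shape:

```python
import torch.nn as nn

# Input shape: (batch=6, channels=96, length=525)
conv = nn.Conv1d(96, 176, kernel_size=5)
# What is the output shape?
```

Input: (6, 96, 525) -> Output: (6, 176, 521)

Answer: (6, 176, 521)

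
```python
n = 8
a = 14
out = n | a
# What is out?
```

Trace:
`n = 8` → n = 8
`a = 14` → a = 14
`out = n | a` → out = 14
So out = 14

Answer: 14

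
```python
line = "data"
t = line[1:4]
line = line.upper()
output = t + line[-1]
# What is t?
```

Trace:
`line = "data"` → line = 'data'
`t = line[1:4]` → t = 'ata'
`line = line.upper()` → line = 'DATA'
`output = t + line[-1]` → output = 'ataA'
So t = 'ata'

Answer: 'ata'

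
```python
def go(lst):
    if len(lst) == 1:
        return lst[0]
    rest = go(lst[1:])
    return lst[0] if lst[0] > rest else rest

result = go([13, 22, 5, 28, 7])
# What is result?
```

Recursive max over [13, 22, 5, 28, 7] = 28

Answer: 28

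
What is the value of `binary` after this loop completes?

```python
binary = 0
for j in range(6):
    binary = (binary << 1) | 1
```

Build 6 consecutive 1-bits: 0b111111
`binary` takes the values: 0 → 1 → 3 → 7 → 15 → 31 → 63

Answer: 63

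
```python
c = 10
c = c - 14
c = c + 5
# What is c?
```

Trace:
`c = 10` → c = 10
`c = c - 14` → c = -4
`c = c + 5` → c = 1
So c = 1

Answer: 1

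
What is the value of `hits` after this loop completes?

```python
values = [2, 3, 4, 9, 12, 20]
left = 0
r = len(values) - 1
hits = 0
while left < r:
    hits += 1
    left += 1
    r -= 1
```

Iterations until pointers meet (list length 6)
`hits` takes the values: 0 → 1 → 2 → 3

Answer: 3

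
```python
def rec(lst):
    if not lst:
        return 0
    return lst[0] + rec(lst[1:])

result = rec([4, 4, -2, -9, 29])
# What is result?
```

4 + 4 + (-2) + (-9) + 29 + 0 = 26

Answer: 26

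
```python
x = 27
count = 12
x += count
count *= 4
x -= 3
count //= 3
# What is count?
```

Trace:
`x = 27` → x = 27
`count = 12` → count = 12
`x += count` → x = 39
`count *= 4` → count = 48
`x -= 3` → x = 36
`count //= 3` → count = 16
So count = 16

Answer: 16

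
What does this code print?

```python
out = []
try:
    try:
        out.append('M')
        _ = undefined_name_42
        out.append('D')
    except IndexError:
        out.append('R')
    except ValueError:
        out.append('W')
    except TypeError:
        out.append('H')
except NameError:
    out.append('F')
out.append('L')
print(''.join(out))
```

Execution trace: 'M' (try body) → 'F' (outer except NameError) → 'L' (after the try/except). Output: MFL

Answer: MFL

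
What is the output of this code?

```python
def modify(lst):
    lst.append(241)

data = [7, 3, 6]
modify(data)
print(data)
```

Key concept: function modifies passed list.
Step by step:
`data = [7, 3, 6]` → data = [7, 3, 6]
`modify(data)` → data = [7, 3, 6, 241]
`print(data)` → prints [7, 3, 6, 241]

Answer: [7, 3, 6, 241]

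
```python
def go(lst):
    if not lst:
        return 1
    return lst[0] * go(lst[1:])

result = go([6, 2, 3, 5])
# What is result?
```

Product over [6, 2, 3, 5] = 6 * 2 * 3 * 5 = 180

Answer: 180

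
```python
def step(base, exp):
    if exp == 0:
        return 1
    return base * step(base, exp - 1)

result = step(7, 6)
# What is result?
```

step(7, 6) = 7 * 7 * 7 * 7 * 7 * 7 = 117649

Answer: 117649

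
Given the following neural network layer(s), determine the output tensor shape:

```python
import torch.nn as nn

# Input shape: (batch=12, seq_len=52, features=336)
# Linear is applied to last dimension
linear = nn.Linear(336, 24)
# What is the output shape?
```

Input: (12, 52, 336) -> Output: (12, 52, 24)

Answer: (12, 52, 24)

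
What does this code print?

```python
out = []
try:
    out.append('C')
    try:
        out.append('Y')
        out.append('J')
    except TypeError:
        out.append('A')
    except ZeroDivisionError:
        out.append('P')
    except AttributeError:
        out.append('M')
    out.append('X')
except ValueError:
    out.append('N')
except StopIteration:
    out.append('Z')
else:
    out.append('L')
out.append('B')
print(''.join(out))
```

Execution trace: 'C' (try body) → 'Y' (inner try body) → 'J' (inner try body, no exception) → 'X' (try body, no exception) → 'L' (else) → 'B' (after the try/except). Output: CYJXLB

Answer: CYJXLB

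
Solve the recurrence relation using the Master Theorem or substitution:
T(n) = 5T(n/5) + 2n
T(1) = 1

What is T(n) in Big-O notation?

By Master Theorem: a=5, b=5, f(n)=2n. Since log_5(5) = 1 and f(n) = Θ(n^1), Case 2 applies. T(n) = O(n log n).

Answer: O(n log n)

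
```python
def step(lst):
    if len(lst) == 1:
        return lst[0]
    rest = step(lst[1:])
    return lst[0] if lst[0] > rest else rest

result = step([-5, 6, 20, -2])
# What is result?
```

Recursive max over [-5, 6, 20, -2] = 20

Answer: 20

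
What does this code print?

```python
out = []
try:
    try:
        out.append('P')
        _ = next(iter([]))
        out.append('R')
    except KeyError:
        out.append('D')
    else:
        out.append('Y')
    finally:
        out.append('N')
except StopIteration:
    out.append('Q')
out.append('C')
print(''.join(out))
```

Execution trace: 'P' (try body) → 'N' (finally) → 'Q' (outer except StopIteration) → 'C' (after the try/except). Output: PNQC

Answer: PNQC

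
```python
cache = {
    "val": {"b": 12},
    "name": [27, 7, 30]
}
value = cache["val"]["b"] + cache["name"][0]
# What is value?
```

Trace:
`cache = { ...` → cache = {'val': {'b': 12}, 'name': [27, 7, 30]}
`value = cache["val"]["b"] + cache["name"][0]` → value = 39
So value = 39

Answer: 39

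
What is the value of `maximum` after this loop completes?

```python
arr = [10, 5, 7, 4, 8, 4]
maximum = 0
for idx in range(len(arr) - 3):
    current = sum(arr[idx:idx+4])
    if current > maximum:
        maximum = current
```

Max sum of 4-element window in [10, 5, 7, 4, 8, 4]
`maximum` takes the values: 0 → 26

Answer: 26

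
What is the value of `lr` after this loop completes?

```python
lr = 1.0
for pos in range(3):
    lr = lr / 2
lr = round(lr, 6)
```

Halving LR 3 times: 1 / 2^3
`lr` takes the values: 1.0 → 0.5 → 0.25 → 0.125

Answer: 0.125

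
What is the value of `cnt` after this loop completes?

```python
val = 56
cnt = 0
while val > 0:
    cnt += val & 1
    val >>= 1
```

Count set bits in 56 (binary: 0b111000)
`cnt` takes the values: 0 → 1 → 2 → 3

Answer: 3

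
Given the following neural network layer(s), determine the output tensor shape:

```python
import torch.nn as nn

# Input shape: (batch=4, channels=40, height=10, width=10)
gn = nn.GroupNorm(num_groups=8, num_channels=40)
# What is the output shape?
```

Input: (4, 40, 10, 10) -> Output: (4, 40, 10, 10)

Answer: (4, 40, 10, 10)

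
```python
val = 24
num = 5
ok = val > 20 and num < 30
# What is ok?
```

Trace:
`val = 24` → val = 24
`num = 5` → num = 5
`ok = val > 20 and num < 30` → ok = True
So ok = True

Answer: True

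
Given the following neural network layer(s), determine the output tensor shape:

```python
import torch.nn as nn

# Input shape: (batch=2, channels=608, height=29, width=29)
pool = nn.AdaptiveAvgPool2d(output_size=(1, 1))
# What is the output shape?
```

Input: (2, 608, 29, 29) -> Output: (2, 608, 1, 1)

Answer: (2, 608, 1, 1)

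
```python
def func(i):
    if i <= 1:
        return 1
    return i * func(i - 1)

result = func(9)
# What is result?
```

func(9) = 9 * 8 * 7 * 6 * 5 * 4 * 3 * 2 * 1 = 362880

Answer: 362880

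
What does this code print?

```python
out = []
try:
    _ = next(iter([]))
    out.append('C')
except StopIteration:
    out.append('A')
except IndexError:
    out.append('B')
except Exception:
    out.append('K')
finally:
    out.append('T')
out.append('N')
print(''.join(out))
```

Execution trace: 'A' (except StopIteration) → 'T' (finally) → 'N' (after the try/except). Output: ATN

Answer: ATN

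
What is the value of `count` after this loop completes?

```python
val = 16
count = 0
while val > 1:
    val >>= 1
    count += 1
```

Count right shifts until 1
`count` takes the values: 0 → 1 → 2 → 3 → 4

Answer: 4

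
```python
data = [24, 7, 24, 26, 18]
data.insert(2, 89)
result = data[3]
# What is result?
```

Trace:
`data = [24, 7, 24, 26, 18]` → data = [24, 7, 24, 26, 18]
`data.insert(2, 89)` → data = [24, 7, 89, 24, 26, 18]
`result = data[3]` → result = 24
So result = 24

Answer: 24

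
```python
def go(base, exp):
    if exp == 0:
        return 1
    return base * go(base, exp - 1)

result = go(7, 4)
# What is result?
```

go(7, 4) = 7 * 7 * 7 * 7 = 2401

Answer: 2401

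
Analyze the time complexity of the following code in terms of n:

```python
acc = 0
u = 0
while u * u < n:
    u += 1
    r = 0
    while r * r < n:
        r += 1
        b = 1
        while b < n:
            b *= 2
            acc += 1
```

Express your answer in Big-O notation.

Each loop level contributes: √n × √n × log n. Multiplying the contributions gives O(n log n).

Answer: O(n log n)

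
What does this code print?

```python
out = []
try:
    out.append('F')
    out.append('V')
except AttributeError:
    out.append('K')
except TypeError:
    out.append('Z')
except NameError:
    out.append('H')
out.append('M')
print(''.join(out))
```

Execution trace: 'F' (try body) → 'V' (try body, no exception) → 'M' (after the try/except). Output: FVM

Answer: FVM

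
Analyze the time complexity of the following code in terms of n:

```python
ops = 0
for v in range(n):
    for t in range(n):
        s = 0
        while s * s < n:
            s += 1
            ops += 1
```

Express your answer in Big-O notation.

Each loop level contributes: n × n × √n. Multiplying the contributions gives O(n^2√n).

Answer: O(n^2√n)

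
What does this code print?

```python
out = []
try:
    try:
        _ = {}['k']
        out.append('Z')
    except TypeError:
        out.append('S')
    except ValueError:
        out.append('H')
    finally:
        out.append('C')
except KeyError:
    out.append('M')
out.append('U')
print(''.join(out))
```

Execution trace: 'C' (finally) → 'M' (outer except KeyError) → 'U' (after the try/except). Output: CMU

Answer: CMU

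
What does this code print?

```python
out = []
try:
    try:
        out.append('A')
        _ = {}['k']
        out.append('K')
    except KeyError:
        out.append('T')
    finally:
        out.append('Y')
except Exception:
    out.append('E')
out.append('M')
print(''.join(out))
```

Execution trace: 'A' (inner try body) → 'T' (inner except KeyError) → 'Y' (inner finally) → 'M' (after the try/except). Output: ATYM

Answer: ATYM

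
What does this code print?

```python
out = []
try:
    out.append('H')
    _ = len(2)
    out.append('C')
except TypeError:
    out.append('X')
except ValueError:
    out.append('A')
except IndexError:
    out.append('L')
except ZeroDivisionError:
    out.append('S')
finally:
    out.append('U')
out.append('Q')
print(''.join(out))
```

Execution trace: 'H' (try body) → 'X' (except TypeError) → 'U' (finally) → 'Q' (after the try/except). Output: HXUQ

Answer: HXUQ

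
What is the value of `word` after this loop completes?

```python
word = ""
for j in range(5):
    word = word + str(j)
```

Concatenate digits 0 to 4
`word` takes the values: "" → "0" → "01" → "012" → "0123" → "01234"

Answer: "01234"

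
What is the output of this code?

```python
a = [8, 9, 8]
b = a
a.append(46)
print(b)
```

Key concept: basic list aliasing.
Step by step:
`a = [8, 9, 8]` → a = [8, 9, 8]
`b = a` → b = [8, 9, 8] (same object as a)
`a.append(46)` → a = [8, 9, 8, 46] (same object as b); b = [8, 9, 8, 46] (same object as a)
`print(b)` → prints [8, 9, 8, 46]

Answer: [8, 9, 8, 46]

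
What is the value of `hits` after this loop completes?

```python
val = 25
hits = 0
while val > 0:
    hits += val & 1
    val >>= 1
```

Count set bits in 25 (binary: 0b11001)
`hits` takes the values: 0 → 1 → 2 → 3

Answer: 3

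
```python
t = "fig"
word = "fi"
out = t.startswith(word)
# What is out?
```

Trace:
`t = "fig"` → t = 'fig'
`word = "fi"` → word = 'fi'
`out = t.startswith(word)` → out = True
So out = True

Answer: True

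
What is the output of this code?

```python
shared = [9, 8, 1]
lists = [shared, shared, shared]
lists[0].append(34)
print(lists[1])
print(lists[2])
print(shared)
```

Key concept: list of same reference.
Step by step:
`shared = [9, 8, 1]` → shared = [9, 8, 1]
`lists = [shared, shared, shared]` → lists = [[9, 8, 1], [9, 8, 1], [9, 8, 1]]
`lists[0].append(34)` → shared = [9, 8, 1, 34]; lists = [[9, 8, 1, 34], [9, 8, 1, 34], [9, 8, 1, 34]]
`print(lists[1])` → prints [9, 8, 1, 34]
`print(lists[2])` → prints [9, 8, 1, 34]
`print(shared)` → prints [9, 8, 1, 34]

Answer:
[9, 8, 1, 34]
[9, 8, 1, 34]
[9, 8, 1, 34]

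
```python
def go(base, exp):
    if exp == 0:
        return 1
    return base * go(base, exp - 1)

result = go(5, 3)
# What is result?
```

go(5, 3) = 5 * 5 * 5 = 125

Answer: 125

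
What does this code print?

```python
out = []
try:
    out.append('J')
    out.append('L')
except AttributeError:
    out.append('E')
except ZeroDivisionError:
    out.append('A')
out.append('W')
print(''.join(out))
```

Execution trace: 'J' (try body) → 'L' (try body, no exception) → 'W' (after the try/except). Output: JLW

Answer: JLW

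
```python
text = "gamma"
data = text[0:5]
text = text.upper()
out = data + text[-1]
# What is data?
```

Trace:
`text = "gamma"` → text = 'gamma'
`data = text[0:5]` → data = 'gamma'
`text = text.upper()` → text = 'GAMMA'
`out = data + text[-1]` → out = 'gammaA'
So data = 'gamma'

Answer: 'gamma'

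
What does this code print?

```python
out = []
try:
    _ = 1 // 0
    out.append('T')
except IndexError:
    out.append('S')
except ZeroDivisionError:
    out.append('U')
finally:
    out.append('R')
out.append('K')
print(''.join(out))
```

Execution trace: 'U' (except ZeroDivisionError) → 'R' (finally) → 'K' (after the try/except). Output: URK

Answer: URK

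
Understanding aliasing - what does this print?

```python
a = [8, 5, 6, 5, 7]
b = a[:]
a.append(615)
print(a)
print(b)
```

Key concept: slice [:] creates copy.
Step by step:
`a = [8, 5, 6, 5, 7]` → a = [8, 5, 6, 5, 7]
`b = a[:]` → b = [8, 5, 6, 5, 7]
`a.append(615)` → a = [8, 5, 6, 5, 7, 615]
`print(a)` → prints [8, 5, 6, 5, 7, 615]
`print(b)` → prints [8, 5, 6, 5, 7]

Answer:
[8, 5, 6, 5, 7, 615]
[8, 5, 6, 5, 7]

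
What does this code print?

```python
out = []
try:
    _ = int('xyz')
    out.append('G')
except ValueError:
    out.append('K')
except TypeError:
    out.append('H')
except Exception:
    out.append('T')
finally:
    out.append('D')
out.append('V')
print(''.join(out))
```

Execution trace: 'K' (except ValueError) → 'D' (finally) → 'V' (after the try/except). Output: KDV

Answer: KDV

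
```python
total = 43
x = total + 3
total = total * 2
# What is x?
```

Trace:
`total = 43` → total = 43
`x = total + 3` → x = 46
`total = total * 2` → total = 86
So x = 46

Answer: 46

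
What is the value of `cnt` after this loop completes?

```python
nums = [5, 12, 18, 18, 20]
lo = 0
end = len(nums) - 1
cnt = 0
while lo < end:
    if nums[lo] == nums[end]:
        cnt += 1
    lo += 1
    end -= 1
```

Count matching pairs from ends
`cnt` takes the values: 0

Answer: 0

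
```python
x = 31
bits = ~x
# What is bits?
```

Trace:
`x = 31` → x = 31
`bits = ~x` → bits = -32
So bits = -32

Answer: -32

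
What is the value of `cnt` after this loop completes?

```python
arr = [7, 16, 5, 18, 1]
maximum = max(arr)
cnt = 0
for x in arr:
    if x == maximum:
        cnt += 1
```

Count of max value 18 in [7, 16, 5, 18, 1]
`cnt` takes the values: 0 → 1

Answer: 1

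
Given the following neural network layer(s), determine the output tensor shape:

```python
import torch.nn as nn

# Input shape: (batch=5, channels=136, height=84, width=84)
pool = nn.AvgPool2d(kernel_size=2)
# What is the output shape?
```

Input: (5, 136, 84, 84) -> Output: (5, 136, 42, 42)

Answer: (5, 136, 42, 42)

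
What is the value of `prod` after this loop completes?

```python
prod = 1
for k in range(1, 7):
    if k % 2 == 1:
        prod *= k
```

Product of odd numbers 1 to 6
`prod` takes the values: 1 → 3 → 15

Answer: 15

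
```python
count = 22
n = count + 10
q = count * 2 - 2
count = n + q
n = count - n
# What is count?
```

Trace:
`count = 22` → count = 22
`n = count + 10` → n = 32
`q = count * 2 - 2` → q = 42
`count = n + q` → count = 74
`n = count - n` → n = 42
So count = 74

Answer: 74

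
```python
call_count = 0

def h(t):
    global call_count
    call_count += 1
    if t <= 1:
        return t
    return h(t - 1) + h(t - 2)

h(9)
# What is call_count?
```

Calls(t) = 1 + Calls(t-1) + Calls(t-2); Calls(0)=Calls(1)=1. For t=9 this gives 109.

Answer: 109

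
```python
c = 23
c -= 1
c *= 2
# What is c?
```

Trace:
`c = 23` → c = 23
`c -= 1` → c = 22
`c *= 2` → c = 44
So c = 44

Answer: 44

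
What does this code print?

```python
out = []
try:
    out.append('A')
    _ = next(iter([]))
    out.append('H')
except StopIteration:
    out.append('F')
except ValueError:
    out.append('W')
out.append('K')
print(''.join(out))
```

Execution trace: 'A' (try body) → 'F' (except StopIteration) → 'K' (after the try/except). Output: AFK

Answer: AFK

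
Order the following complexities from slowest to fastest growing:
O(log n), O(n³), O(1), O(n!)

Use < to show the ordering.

Ordered by growth rate: O(1) < O(log n) < O(n³) < O(n!)

Answer: O(1) < O(log n) < O(n³) < O(n!)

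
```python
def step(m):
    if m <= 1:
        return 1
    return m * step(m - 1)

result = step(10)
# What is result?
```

step(10) = 10 * 9 * 8 * 7 * 6 * 5 * 4 * 3 * 2 * 1 = 3628800

Answer: 3628800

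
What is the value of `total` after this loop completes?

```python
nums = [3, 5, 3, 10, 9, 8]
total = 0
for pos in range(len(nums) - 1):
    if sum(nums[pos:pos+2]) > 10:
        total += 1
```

Count windows with sum > 10
`total` takes the values: 0 → 1 → 2 → 3

Answer: 3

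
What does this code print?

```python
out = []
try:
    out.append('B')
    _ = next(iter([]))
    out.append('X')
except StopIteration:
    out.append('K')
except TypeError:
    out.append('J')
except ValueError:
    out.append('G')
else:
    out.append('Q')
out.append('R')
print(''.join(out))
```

Execution trace: 'B' (try body) → 'K' (except StopIteration) → 'R' (after the try/except). Output: BKR

Answer: BKR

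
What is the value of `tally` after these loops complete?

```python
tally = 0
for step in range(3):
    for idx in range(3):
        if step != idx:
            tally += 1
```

3² - 3 (exclude diagonal)
`tally` takes the values: 0 → 1 → 2 → 3 → 4 → 5 → 6

Answer: 6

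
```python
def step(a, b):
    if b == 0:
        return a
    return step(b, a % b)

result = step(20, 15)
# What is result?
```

step(20, 15) -> step(15, 5) -> step(5, 0) -> 5

Answer: 5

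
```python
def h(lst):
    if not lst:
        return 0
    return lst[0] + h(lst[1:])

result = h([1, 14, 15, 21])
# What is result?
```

1 + 14 + 15 + 21 + 0 = 51

Answer: 51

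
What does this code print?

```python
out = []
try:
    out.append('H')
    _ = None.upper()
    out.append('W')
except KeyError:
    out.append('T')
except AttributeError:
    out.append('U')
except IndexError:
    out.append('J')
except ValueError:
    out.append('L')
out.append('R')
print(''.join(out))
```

Execution trace: 'H' (try body) → 'U' (except AttributeError) → 'R' (after the try/except). Output: HUR

Answer: HUR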